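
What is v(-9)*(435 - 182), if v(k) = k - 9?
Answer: -4554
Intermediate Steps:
v(k) = -9 + k
v(-9)*(435 - 182) = (-9 - 9)*(435 - 182) = -18*253 = -4554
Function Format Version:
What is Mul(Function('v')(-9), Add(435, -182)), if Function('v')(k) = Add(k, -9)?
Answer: -4554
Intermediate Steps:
Function('v')(k) = Add(-9, k)
Mul(Function('v')(-9), Add(435, -182)) = Mul(Add(-9, -9), Add(435, -182)) = Mul(-18, 253) = -4554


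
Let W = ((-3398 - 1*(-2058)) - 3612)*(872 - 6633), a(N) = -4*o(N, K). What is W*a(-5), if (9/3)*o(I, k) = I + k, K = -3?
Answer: 912911104/3 ≈ 3.0430e+8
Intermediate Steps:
o(I, k) = I/3 + k/3 (o(I, k) = (I + k)/3 = I/3 + k/3)
a(N) = 4 - 4*N/3 (a(N) = -4*(N/3 + (⅓)*(-3)) = -4*(N/3 - 1) = -4*(-1 + N/3) = 4 - 4*N/3)
W = 28528472 (W = ((-3398 + 2058) - 3612)*(-5761) = (-1340 - 3612)*(-5761) = -4952*(-5761) = 28528472)
W*a(-5) = 28528472*(4 - 4/3*(-5)) = 28528472*(4 + 20/3) = 28528472*(32/3) = 912911104/3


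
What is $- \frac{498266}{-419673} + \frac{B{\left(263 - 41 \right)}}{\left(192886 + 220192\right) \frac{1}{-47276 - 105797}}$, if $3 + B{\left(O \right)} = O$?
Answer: $- \frac{13862869800503}{173357683494} \approx -79.967$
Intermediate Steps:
$B{\left(O \right)} = -3 + O$
$- \frac{498266}{-419673} + \frac{B{\left(263 - 41 \right)}}{\left(192886 + 220192\right) \frac{1}{-47276 - 105797}} = - \frac{498266}{-419673} + \frac{-3 + \left(263 - 41\right)}{\left(192886 + 220192\right) \frac{1}{-47276 - 105797}} = \left(-498266\right) \left(- \frac{1}{419673}\right) + \frac{-3 + \left(263 - 41\right)}{413078 \frac{1}{-153073}} = \frac{498266}{419673} + \frac{-3 + 222}{413078 \left(- \frac{1}{153073}\right)} = \frac{498266}{419673} + \frac{219}{- \frac{413078}{153073}} = \frac{498266}{419673} + 219 \left(- \frac{153073}{413078}\right) = \frac{498266}{419673} - \frac{33522987}{413078} = - \frac{13862869800503}{173357683494}$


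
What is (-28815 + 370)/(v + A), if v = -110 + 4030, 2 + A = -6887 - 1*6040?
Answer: 28445/9009 ≈ 3.1574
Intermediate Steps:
A = -12929 (A = -2 + (-6887 - 1*6040) = -2 + (-6887 - 6040) = -2 - 12927 = -12929)
v = 3920
(-28815 + 370)/(v + A) = (-28815 + 370)/(3920 - 12929) = -28445/(-9009) = -28445*(-1/9009) = 28445/9009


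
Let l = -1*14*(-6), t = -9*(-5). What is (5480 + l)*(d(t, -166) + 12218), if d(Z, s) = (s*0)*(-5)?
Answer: 67980952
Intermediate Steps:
t = 45
d(Z, s) = 0 (d(Z, s) = 0*(-5) = 0)
l = 84 (l = -14*(-6) = 84)
(5480 + l)*(d(t, -166) + 12218) = (5480 + 84)*(0 + 12218) = 5564*12218 = 67980952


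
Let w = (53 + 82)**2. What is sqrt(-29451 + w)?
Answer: I*sqrt(11226) ≈ 105.95*I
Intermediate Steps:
w = 18225 (w = 135**2 = 18225)
sqrt(-29451 + w) = sqrt(-29451 + 18225) = sqrt(-11226) = I*sqrt(11226)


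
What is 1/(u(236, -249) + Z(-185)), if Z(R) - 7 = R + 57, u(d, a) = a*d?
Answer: -1/58885 ≈ -1.6982e-5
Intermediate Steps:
Z(R) = 64 + R (Z(R) = 7 + (R + 57) = 7 + (57 + R) = 64 + R)
1/(u(236, -249) + Z(-185)) = 1/(-249*236 + (64 - 185)) = 1/(-58764 - 121) = 1/(-58885) = -1/58885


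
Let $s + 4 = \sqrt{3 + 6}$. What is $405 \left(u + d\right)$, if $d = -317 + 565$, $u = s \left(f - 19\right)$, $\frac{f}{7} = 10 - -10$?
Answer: $51435$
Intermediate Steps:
$f = 140$ ($f = 7 \left(10 - -10\right) = 7 \left(10 + 10\right) = 7 \cdot 20 = 140$)
$s = -1$ ($s = -4 + \sqrt{3 + 6} = -4 + \sqrt{9} = -4 + 3 = -1$)
$u = -121$ ($u = - (140 - 19) = \left(-1\right) 121 = -121$)
$d = 248$
$405 \left(u + d\right) = 405 \left(-121 + 248\right) = 405 \cdot 127 = 51435$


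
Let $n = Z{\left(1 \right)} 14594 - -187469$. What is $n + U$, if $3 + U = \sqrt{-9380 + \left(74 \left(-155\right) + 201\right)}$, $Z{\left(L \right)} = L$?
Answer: $202060 + i \sqrt{20649} \approx 2.0206 \cdot 10^{5} + 143.7 i$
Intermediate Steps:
$U = -3 + i \sqrt{20649}$ ($U = -3 + \sqrt{-9380 + \left(74 \left(-155\right) + 201\right)} = -3 + \sqrt{-9380 + \left(-11470 + 201\right)} = -3 + \sqrt{-9380 - 11269} = -3 + \sqrt{-20649} = -3 + i \sqrt{20649} \approx -3.0 + 143.7 i$)
$n = 202063$ ($n = 1 \cdot 14594 - -187469 = 14594 + 187469 = 202063$)
$n + U = 202063 - \left(3 - i \sqrt{20649}\right) = 202060 + i \sqrt{20649}$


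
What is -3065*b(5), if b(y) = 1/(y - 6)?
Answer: 3065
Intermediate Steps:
b(y) = 1/(-6 + y)
-3065*b(5) = -3065/(-6 + 5) = -3065/(-1) = -3065*(-1) = 3065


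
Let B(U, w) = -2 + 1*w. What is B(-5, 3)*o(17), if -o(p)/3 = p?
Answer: -51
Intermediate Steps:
o(p) = -3*p
B(U, w) = -2 + w
B(-5, 3)*o(17) = (-2 + 3)*(-3*17) = 1*(-51) = -51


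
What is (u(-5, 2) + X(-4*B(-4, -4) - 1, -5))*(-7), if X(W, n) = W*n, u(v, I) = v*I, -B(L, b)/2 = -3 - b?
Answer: 315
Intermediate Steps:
B(L, b) = 6 + 2*b (B(L, b) = -2*(-3 - b) = 6 + 2*b)
u(v, I) = I*v
(u(-5, 2) + X(-4*B(-4, -4) - 1, -5))*(-7) = (2*(-5) + (-4*(6 + 2*(-4)) - 1)*(-5))*(-7) = (-10 + (-4*(6 - 8) - 1)*(-5))*(-7) = (-10 + (-4*(-2) - 1)*(-5))*(-7) = (-10 + (8 - 1)*(-5))*(-7) = (-10 + 7*(-5))*(-7) = (-10 - 35)*(-7) = -45*(-7) = 315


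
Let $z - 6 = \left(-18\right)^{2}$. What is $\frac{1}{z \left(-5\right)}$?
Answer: $- \frac{1}{1650} \approx -0.00060606$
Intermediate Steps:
$z = 330$ ($z = 6 + \left(-18\right)^{2} = 6 + 324 = 330$)
$\frac{1}{z \left(-5\right)} = \frac{1}{330 \left(-5\right)} = \frac{1}{-1650} = - \frac{1}{1650}$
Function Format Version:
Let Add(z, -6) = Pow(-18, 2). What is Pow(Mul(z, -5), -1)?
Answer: Rational(-1, 1650) ≈ -0.00060606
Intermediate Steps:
z = 330 (z = Add(6, Pow(-18, 2)) = Add(6, 324) = 330)
Pow(Mul(z, -5), -1) = Pow(Mul(330, -5), -1) = Pow(-1650, -1) = Rational(-1, 1650)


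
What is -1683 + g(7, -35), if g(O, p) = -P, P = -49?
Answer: -1634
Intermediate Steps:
g(O, p) = 49 (g(O, p) = -1*(-49) = 49)
-1683 + g(7, -35) = -1683 + 49 = -1634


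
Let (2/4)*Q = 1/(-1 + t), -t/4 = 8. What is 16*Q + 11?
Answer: 331/33 ≈ 10.030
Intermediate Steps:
t = -32 (t = -4*8 = -32)
Q = -2/33 (Q = 2/(-1 - 32) = 2/(-33) = 2*(-1/33) = -2/33 ≈ -0.060606)
16*Q + 11 = 16*(-2/33) + 11 = -32/33 + 11 = 331/33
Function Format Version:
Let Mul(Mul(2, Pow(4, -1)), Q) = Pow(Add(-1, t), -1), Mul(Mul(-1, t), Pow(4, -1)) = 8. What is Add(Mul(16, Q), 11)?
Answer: Rational(331, 33) ≈ 10.030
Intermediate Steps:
t = -32 (t = Mul(-4, 8) = -32)
Q = Rational(-2, 33) (Q = Mul(2, Pow(Add(-1, -32), -1)) = Mul(2, Pow(-33, -1)) = Mul(2, Rational(-1, 33)) = Rational(-2, 33) ≈ -0.060606)
Add(Mul(16, Q), 11) = Add(Mul(16, Rational(-2, 33)), 11) = Add(Rational(-32, 33), 11) = Rational(331, 33)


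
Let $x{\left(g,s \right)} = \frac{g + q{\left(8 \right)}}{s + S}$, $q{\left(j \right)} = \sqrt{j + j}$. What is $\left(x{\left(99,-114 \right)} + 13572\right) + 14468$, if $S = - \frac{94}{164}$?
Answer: $\frac{263427354}{9395} \approx 28039.0$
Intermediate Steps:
$q{\left(j \right)} = \sqrt{2} \sqrt{j}$ ($q{\left(j \right)} = \sqrt{2 j} = \sqrt{2} \sqrt{j}$)
$S = - \frac{47}{82}$ ($S = \left(-94\right) \frac{1}{164} = - \frac{47}{82} \approx -0.57317$)
$x{\left(g,s \right)} = \frac{4 + g}{- \frac{47}{82} + s}$ ($x{\left(g,s \right)} = \frac{g + \sqrt{2} \sqrt{8}}{s - \frac{47}{82}} = \frac{g + \sqrt{2} \cdot 2 \sqrt{2}}{- \frac{47}{82} + s} = \frac{g + 4}{- \frac{47}{82} + s} = \frac{4 + g}{- \frac{47}{82} + s}$)
$\left(x{\left(99,-114 \right)} + 13572\right) + 14468 = \left(\frac{82 \left(4 + 99\right)}{-47 + 82 \left(-114\right)} + 13572\right) + 14468 = \left(82 \frac{1}{-47 - 9348} \cdot 103 + 13572\right) + 14468 = \left(82 \frac{1}{-9395} \cdot 103 + 13572\right) + 14468 = \left(82 \left(- \frac{1}{9395}\right) 103 + 13572\right) + 14468 = \left(- \frac{8446}{9395} + 13572\right) + 14468 = \frac{127500494}{9395} + 14468 = \frac{263427354}{9395}$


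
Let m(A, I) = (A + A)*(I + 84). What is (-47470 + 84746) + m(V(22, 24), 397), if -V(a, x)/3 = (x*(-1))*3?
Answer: 245068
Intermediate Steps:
V(a, x) = 9*x (V(a, x) = -3*x*(-1)*3 = -3*(-x)*3 = -(-9)*x = 9*x)
m(A, I) = 2*A*(84 + I) (m(A, I) = (2*A)*(84 + I) = 2*A*(84 + I))
(-47470 + 84746) + m(V(22, 24), 397) = (-47470 + 84746) + 2*(9*24)*(84 + 397) = 37276 + 2*216*481 = 37276 + 207792 = 245068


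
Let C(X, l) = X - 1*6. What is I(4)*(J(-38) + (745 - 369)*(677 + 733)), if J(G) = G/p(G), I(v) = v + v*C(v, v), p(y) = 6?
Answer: -6361844/3 ≈ -2.1206e+6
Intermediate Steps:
C(X, l) = -6 + X (C(X, l) = X - 6 = -6 + X)
I(v) = v + v*(-6 + v)
J(G) = G/6
I(4)*(J(-38) + (745 - 369)*(677 + 733)) = (4*(-5 + 4))*((1/6)*(-38) + (745 - 369)*(677 + 733)) = (4*(-1))*(-19/3 + 376*1410) = -4*(-19/3 + 530160) = -4*1590461/3 = -6361844/3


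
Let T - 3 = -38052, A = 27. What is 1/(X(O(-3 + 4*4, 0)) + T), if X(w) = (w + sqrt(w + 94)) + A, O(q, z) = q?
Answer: -38009/1444683974 - sqrt(107)/1444683974 ≈ -2.6317e-5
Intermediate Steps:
T = -38049 (T = 3 - 38052 = -38049)
X(w) = 27 + w + sqrt(94 + w) (X(w) = (w + sqrt(w + 94)) + 27 = (w + sqrt(94 + w)) + 27 = 27 + w + sqrt(94 + w))
1/(X(O(-3 + 4*4, 0)) + T) = 1/((27 + (-3 + 4*4) + sqrt(94 + (-3 + 4*4))) - 38049) = 1/((27 + (-3 + 16) + sqrt(94 + (-3 + 16))) - 38049) = 1/((27 + 13 + sqrt(94 + 13)) - 38049) = 1/((27 + 13 + sqrt(107)) - 38049) = 1/((40 + sqrt(107)) - 38049) = 1/(-38009 + sqrt(107))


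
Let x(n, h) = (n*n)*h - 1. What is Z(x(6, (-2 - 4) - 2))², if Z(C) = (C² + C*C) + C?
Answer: 27806563009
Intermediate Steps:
x(n, h) = -1 + h*n² (x(n, h) = n²*h - 1 = h*n² - 1 = -1 + h*n²)
Z(C) = C + 2*C² (Z(C) = (C² + C²) + C = 2*C² + C = C + 2*C²)
Z(x(6, (-2 - 4) - 2))² = ((-1 + ((-2 - 4) - 2)*6²)*(1 + 2*(-1 + ((-2 - 4) - 2)*6²)))² = ((-1 + (-6 - 2)*36)*(1 + 2*(-1 + (-6 - 2)*36)))² = ((-1 - 8*36)*(1 + 2*(-1 - 8*36)))² = ((-1 - 288)*(1 + 2*(-1 - 288)))² = (-289*(1 + 2*(-289)))² = (-289*(1 - 578))² = (-289*(-577))² = 166753² = 27806563009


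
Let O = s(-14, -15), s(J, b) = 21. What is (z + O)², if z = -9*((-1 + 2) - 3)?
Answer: 1521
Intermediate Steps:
O = 21
z = 18 (z = -9*(1 - 3) = -9*(-2) = 18)
(z + O)² = (18 + 21)² = 39² = 1521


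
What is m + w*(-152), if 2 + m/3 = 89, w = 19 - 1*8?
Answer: -1411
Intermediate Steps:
w = 11 (w = 19 - 8 = 11)
m = 261 (m = -6 + 3*89 = -6 + 267 = 261)
m + w*(-152) = 261 + 11*(-152) = 261 - 1672 = -1411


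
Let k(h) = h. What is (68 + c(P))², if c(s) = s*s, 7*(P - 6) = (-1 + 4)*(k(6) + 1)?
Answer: 22201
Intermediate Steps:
P = 9 (P = 6 + ((-1 + 4)*(6 + 1))/7 = 6 + (3*7)/7 = 6 + (⅐)*21 = 6 + 3 = 9)
c(s) = s²
(68 + c(P))² = (68 + 9²)² = (68 + 81)² = 149² = 22201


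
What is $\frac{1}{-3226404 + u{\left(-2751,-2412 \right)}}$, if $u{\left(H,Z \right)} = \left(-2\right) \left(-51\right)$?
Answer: $- \frac{1}{3226302} \approx -3.0995 \cdot 10^{-7}$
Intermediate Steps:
$u{\left(H,Z \right)} = 102$
$\frac{1}{-3226404 + u{\left(-2751,-2412 \right)}} = \frac{1}{-3226404 + 102} = \frac{1}{-3226302} = - \frac{1}{3226302}$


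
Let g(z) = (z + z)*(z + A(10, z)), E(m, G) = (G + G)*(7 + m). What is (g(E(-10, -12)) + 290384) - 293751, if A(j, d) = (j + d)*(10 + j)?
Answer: 243161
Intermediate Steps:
A(j, d) = (10 + j)*(d + j) (A(j, d) = (d + j)*(10 + j) = (10 + j)*(d + j))
E(m, G) = 2*G*(7 + m) (E(m, G) = (2*G)*(7 + m) = 2*G*(7 + m))
g(z) = 2*z*(200 + 21*z) (g(z) = (z + z)*(z + (10² + 10*z + 10*10 + z*10)) = (2*z)*(z + (100 + 10*z + 100 + 10*z)) = (2*z)*(z + (200 + 20*z)) = (2*z)*(200 + 21*z) = 2*z*(200 + 21*z))
(g(E(-10, -12)) + 290384) - 293751 = (2*(2*(-12)*(7 - 10))*(200 + 21*(2*(-12)*(7 - 10))) + 290384) - 293751 = (2*(2*(-12)*(-3))*(200 + 21*(2*(-12)*(-3))) + 290384) - 293751 = (2*72*(200 + 21*72) + 290384) - 293751 = (2*72*(200 + 1512) + 290384) - 293751 = (2*72*1712 + 290384) - 293751 = (246528 + 290384) - 293751 = 536912 - 293751 = 243161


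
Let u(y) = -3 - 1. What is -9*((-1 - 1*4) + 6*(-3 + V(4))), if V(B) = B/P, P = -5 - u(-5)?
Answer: 423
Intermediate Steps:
u(y) = -4
P = -1 (P = -5 - 1*(-4) = -5 + 4 = -1)
V(B) = -B (V(B) = B/(-1) = -B)
-9*((-1 - 1*4) + 6*(-3 + V(4))) = -9*((-1 - 1*4) + 6*(-3 - 1*4)) = -9*((-1 - 4) + 6*(-3 - 4)) = -9*(-5 + 6*(-7)) = -9*(-5 - 42) = -9*(-47) = 423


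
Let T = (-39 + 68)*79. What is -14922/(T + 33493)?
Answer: -829/1988 ≈ -0.41700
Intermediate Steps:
T = 2291 (T = 29*79 = 2291)
-14922/(T + 33493) = -14922/(2291 + 33493) = -14922/35784 = -14922*1/35784 = -829/1988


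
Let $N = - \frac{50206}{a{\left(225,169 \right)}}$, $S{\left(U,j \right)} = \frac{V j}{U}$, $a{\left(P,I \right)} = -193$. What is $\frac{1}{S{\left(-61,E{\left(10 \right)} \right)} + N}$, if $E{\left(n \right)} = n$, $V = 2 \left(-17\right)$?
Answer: $\frac{11773}{3128186} \approx 0.0037635$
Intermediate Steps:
$V = -34$
$S{\left(U,j \right)} = - \frac{34 j}{U}$ ($S{\left(U,j \right)} = \frac{\left(-34\right) j}{U} = - \frac{34 j}{U}$)
$N = \frac{50206}{193}$ ($N = - \frac{50206}{-193} = \left(-50206\right) \left(- \frac{1}{193}\right) = \frac{50206}{193} \approx 260.13$)
$\frac{1}{S{\left(-61,E{\left(10 \right)} \right)} + N} = \frac{1}{\left(-34\right) 10 \frac{1}{-61} + \frac{50206}{193}} = \frac{1}{\left(-34\right) 10 \left(- \frac{1}{61}\right) + \frac{50206}{193}} = \frac{1}{\frac{340}{61} + \frac{50206}{193}} = \frac{1}{\frac{3128186}{11773}} = \frac{11773}{3128186}$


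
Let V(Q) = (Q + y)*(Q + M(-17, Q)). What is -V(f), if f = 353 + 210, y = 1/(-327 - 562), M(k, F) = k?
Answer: -39039468/127 ≈ -3.0740e+5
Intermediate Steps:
y = -1/889 (y = 1/(-889) = -1/889 ≈ -0.0011249)
f = 563
V(Q) = (-17 + Q)*(-1/889 + Q) (V(Q) = (Q - 1/889)*(Q - 17) = (-1/889 + Q)*(-17 + Q) = (-17 + Q)*(-1/889 + Q))
-V(f) = -(17/889 + 563**2 - 15114/889*563) = -(17/889 + 316969 - 8509182/889) = -1*39039468/127 = -39039468/127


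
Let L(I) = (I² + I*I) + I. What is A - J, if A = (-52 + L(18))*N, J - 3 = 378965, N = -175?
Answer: -486418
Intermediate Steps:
L(I) = I + 2*I² (L(I) = (I² + I²) + I = 2*I² + I = I + 2*I²)
J = 378968 (J = 3 + 378965 = 378968)
A = -107450 (A = (-52 + 18*(1 + 2*18))*(-175) = (-52 + 18*(1 + 36))*(-175) = (-52 + 18*37)*(-175) = (-52 + 666)*(-175) = 614*(-175) = -107450)
A - J = -107450 - 1*378968 = -107450 - 378968 = -486418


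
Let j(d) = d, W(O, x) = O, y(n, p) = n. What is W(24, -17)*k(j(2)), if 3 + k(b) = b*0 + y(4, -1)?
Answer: 24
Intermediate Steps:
k(b) = 1 (k(b) = -3 + (b*0 + 4) = -3 + (0 + 4) = -3 + 4 = 1)
W(24, -17)*k(j(2)) = 24*1 = 24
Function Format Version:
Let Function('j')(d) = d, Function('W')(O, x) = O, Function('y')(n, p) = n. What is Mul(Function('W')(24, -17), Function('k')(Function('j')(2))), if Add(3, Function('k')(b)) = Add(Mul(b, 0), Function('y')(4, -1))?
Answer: 24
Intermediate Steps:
Function('k')(b) = 1 (Function('k')(b) = Add(-3, Add(Mul(b, 0), 4)) = Add(-3, Add(0, 4)) = Add(-3, 4) = 1)
Mul(Function('W')(24, -17), Function('k')(Function('j')(2))) = Mul(24, 1) = 24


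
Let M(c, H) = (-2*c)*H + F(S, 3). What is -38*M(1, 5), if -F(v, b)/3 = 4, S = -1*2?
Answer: 836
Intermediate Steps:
S = -2
F(v, b) = -12 (F(v, b) = -3*4 = -12)
M(c, H) = -12 - 2*H*c (M(c, H) = (-2*c)*H - 12 = -2*H*c - 12 = -12 - 2*H*c)
-38*M(1, 5) = -38*(-12 - 2*5*1) = -38*(-12 - 10) = -38*(-22) = 836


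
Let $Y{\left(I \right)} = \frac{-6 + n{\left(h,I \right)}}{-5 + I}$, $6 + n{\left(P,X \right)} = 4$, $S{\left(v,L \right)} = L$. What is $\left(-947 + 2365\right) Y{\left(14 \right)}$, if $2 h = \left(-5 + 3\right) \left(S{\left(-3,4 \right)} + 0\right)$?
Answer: $- \frac{11344}{9} \approx -1260.4$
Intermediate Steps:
$h = -4$ ($h = \frac{\left(-5 + 3\right) \left(4 + 0\right)}{2} = \frac{\left(-2\right) 4}{2} = \frac{1}{2} \left(-8\right) = -4$)
$n{\left(P,X \right)} = -2$ ($n{\left(P,X \right)} = -6 + 4 = -2$)
$Y{\left(I \right)} = - \frac{8}{-5 + I}$ ($Y{\left(I \right)} = \frac{-6 - 2}{-5 + I} = - \frac{8}{-5 + I}$)
$\left(-947 + 2365\right) Y{\left(14 \right)} = \left(-947 + 2365\right) \left(- \frac{8}{-5 + 14}\right) = 1418 \left(- \frac{8}{9}\right) = - \frac{11344}{9}$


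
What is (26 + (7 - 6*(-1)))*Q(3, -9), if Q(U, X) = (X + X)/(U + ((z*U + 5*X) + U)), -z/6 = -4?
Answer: -234/11 ≈ -21.273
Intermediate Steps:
z = 24 (z = -6*(-4) = 24)
Q(U, X) = 2*X/(5*X + 26*U) (Q(U, X) = (X + X)/(U + ((24*U + 5*X) + U)) = (2*X)/(U + ((5*X + 24*U) + U)) = (2*X)/(U + (5*X + 25*U)) = (2*X)/(5*X + 26*U) = 2*X/(5*X + 26*U))
(26 + (7 - 6*(-1)))*Q(3, -9) = (26 + (7 - 6*(-1)))*(2*(-9)/(5*(-9) + 26*3)) = (26 + (7 + 6))*(2*(-9)/(-45 + 78)) = (26 + 13)*(2*(-9)/33) = 39*(2*(-9)*(1/33)) = 39*(-6/11) = -234/11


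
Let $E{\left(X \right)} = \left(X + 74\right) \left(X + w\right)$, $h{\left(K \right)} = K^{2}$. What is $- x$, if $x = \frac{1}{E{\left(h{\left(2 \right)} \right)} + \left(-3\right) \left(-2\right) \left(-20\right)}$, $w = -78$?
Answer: $\frac{1}{5892} \approx 0.00016972$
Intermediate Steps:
$E{\left(X \right)} = \left(-78 + X\right) \left(74 + X\right)$ ($E{\left(X \right)} = \left(X + 74\right) \left(X - 78\right) = \left(74 + X\right) \left(-78 + X\right) = \left(-78 + X\right) \left(74 + X\right)$)
$x = - \frac{1}{5892}$ ($x = \frac{1}{\left(-5772 + \left(2^{2}\right)^{2} - 4 \cdot 2^{2}\right) + \left(-3\right) \left(-2\right) \left(-20\right)} = \frac{1}{\left(-5772 + 4^{2} - 16\right) + 6 \left(-20\right)} = \frac{1}{\left(-5772 + 16 - 16\right) - 120} = \frac{1}{-5772 - 120} = \frac{1}{-5892} = - \frac{1}{5892} \approx -0.00016972$)
$- x = \left(-1\right) \left(- \frac{1}{5892}\right) = \frac{1}{5892}$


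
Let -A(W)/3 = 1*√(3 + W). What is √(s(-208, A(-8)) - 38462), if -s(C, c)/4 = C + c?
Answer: √(-37630 + 12*I*√5) ≈ 0.0692 + 193.98*I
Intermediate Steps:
A(W) = -3*√(3 + W)
s(C, c) = -4*C - 4*c (s(C, c) = -4*(C + c) = -4*C - 4*c)
√(s(-208, A(-8)) - 38462) = √((-4*(-208) - (-12)*√(3 - 8)) - 38462) = √((832 - (-12)*√(-5)) - 38462) = √((832 - (-12)*I*√5) - 38462) = √((832 + 12*I*√5) - 38462) = √(-37630 + 12*I*√5)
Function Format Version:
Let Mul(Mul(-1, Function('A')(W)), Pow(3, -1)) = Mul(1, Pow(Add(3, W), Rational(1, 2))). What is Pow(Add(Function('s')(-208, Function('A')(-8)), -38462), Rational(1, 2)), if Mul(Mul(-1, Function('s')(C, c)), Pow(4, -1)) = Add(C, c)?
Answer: Pow(Add(-37630, Mul(12, I, Pow(5, Rational(1, 2)))), Rational(1, 2)) ≈ Add(0.0692, Mul(193.98, I))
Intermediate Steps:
Function('A')(W) = Mul(-3, Pow(Add(3, W), Rational(1, 2))) (Function('A')(W) = Mul(-3, Mul(1, Pow(Add(3, W), Rational(1, 2)))) = Mul(-3, Pow(Add(3, W), Rational(1, 2))))
Function('s')(C, c) = Add(Mul(-4, C), Mul(-4, c)) (Function('s')(C, c) = Mul(-4, Add(C, c)) = Add(Mul(-4, C), Mul(-4, c)))
Pow(Add(Function('s')(-208, Function('A')(-8)), -38462), Rational(1, 2)) = Pow(Add(Add(Mul(-4, -208), Mul(-4, Mul(-3, Pow(Add(3, -8), Rational(1, 2))))), -38462), Rational(1, 2)) = Pow(Add(Add(832, Mul(-4, Mul(-3, Pow(-5, Rational(1, 2))))), -38462), Rational(1, 2)) = Pow(Add(Add(832, Mul(-4, Mul(-3, Mul(I, Pow(5, Rational(1, 2)))))), -38462), Rational(1, 2)) = Pow(Add(Add(832, Mul(-4, Mul(-3, I, Pow(5, Rational(1, 2))))), -38462), Rational(1, 2)) = Pow(Add(Add(832, Mul(12, I, Pow(5, Rational(1, 2)))), -38462), Rational(1, 2)) = Pow(Add(-37630, Mul(12, I, Pow(5, Rational(1, 2)))), Rational(1, 2))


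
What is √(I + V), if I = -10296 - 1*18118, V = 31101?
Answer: √2687 ≈ 51.836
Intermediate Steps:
I = -28414 (I = -10296 - 18118 = -28414)
√(I + V) = √(-28414 + 31101) = √2687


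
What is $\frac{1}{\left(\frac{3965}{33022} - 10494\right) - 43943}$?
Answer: $- \frac{33022}{1797614649} \approx -1.837 \cdot 10^{-5}$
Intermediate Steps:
$\frac{1}{\left(\frac{3965}{33022} - 10494\right) - 43943} = \frac{1}{- \frac{346528903}{33022} - 43943} = \frac{1}{- \frac{1797614649}{33022}} = - \frac{33022}{1797614649}$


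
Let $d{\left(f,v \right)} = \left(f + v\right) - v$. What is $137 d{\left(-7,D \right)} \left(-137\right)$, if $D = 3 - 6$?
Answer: $131383$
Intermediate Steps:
$D = -3$
$d{\left(f,v \right)} = f$
$137 d{\left(-7,D \right)} \left(-137\right) = 137 \left(-7\right) \left(-137\right) = \left(-959\right) \left(-137\right) = 131383$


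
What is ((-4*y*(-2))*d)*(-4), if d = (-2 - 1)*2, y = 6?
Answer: 1152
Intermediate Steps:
d = -6 (d = -3*2 = -6)
((-4*y*(-2))*d)*(-4) = ((-4*6*(-2))*(-6))*(-4) = (-24*(-2)*(-6))*(-4) = (48*(-6))*(-4) = -288*(-4) = 1152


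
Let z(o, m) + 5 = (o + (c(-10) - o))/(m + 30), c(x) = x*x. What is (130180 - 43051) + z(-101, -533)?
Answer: 43823272/503 ≈ 87124.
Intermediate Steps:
c(x) = x²
z(o, m) = -5 + 100/(30 + m) (z(o, m) = -5 + (o + ((-10)² - o))/(m + 30) = -5 + (o + (100 - o))/(30 + m) = -5 + 100/(30 + m))
(130180 - 43051) + z(-101, -533) = (130180 - 43051) + 5*(-10 - 1*(-533))/(30 - 533) = 87129 + 5*(-10 + 533)/(-503) = 87129 + 5*(-1/503)*523 = 87129 - 2615/503 = 43823272/503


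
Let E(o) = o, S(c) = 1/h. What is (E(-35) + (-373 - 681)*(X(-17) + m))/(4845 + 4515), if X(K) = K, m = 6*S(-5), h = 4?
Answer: 209/120 ≈ 1.7417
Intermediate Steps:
S(c) = 1/4
m = 3/2 (m = 6*(1/4) = 3/2 ≈ 1.5000)
(E(-35) + (-373 - 681)*(X(-17) + m))/(4845 + 4515) = (-35 + (-373 - 681)*(-17 + 3/2))/(4845 + 4515) = (-35 - 1054*(-31/2))/9360 = (-35 + 16337)*(1/9360) = 16302*(1/9360) = 209/120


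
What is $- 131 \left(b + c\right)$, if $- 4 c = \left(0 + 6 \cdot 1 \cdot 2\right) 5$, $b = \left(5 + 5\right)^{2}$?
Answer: $-11135$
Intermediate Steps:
$b = 100$ ($b = 10^{2} = 100$)
$c = -15$ ($c = - \frac{\left(0 + 6 \cdot 1 \cdot 2\right) 5}{4} = - \frac{\left(0 + 6 \cdot 2\right) 5}{4} = - \frac{\left(0 + 12\right) 5}{4} = - \frac{12 \cdot 5}{4} = \left(- \frac{1}{4}\right) 60 = -15$)
$- 131 \left(b + c\right) = - 131 \left(100 - 15\right) = \left(-131\right) 85 = -11135$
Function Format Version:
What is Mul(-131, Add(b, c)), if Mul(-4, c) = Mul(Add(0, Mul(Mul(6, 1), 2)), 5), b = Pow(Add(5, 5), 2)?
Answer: -11135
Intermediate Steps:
b = 100 (b = Pow(10, 2) = 100)
c = -15 (c = Mul(Rational(-1, 4), Mul(Add(0, Mul(Mul(6, 1), 2)), 5)) = Mul(Rational(-1, 4), Mul(Add(0, Mul(6, 2)), 5)) = Mul(Rational(-1, 4), Mul(Add(0, 12), 5)) = Mul(Rational(-1, 4), Mul(12, 5)) = Mul(Rational(-1, 4), 60) = -15)
Mul(-131, Add(b, c)) = Mul(-131, Add(100, -15)) = Mul(-131, 85) = -11135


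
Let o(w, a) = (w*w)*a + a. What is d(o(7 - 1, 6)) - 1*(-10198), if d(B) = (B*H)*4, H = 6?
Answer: 15526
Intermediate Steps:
o(w, a) = a + a*w**2 (o(w, a) = w**2*a + a = a*w**2 + a = a + a*w**2)
d(B) = 24*B (d(B) = (B*6)*4 = (6*B)*4 = 24*B)
d(o(7 - 1, 6)) - 1*(-10198) = 24*(6*(1 + (7 - 1)**2)) - 1*(-10198) = 24*(6*(1 + 6**2)) + 10198 = 24*(6*(1 + 36)) + 10198 = 24*(6*37) + 10198 = 24*222 + 10198 = 5328 + 10198 = 15526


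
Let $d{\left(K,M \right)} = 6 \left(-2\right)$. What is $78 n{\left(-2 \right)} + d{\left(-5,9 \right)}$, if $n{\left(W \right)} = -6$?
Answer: $-480$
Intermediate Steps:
$d{\left(K,M \right)} = -12$
$78 n{\left(-2 \right)} + d{\left(-5,9 \right)} = 78 \left(-6\right) - 12 = -468 - 12 = -480$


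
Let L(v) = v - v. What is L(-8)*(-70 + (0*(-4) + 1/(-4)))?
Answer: 0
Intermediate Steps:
L(v) = 0
L(-8)*(-70 + (0*(-4) + 1/(-4))) = 0*(-70 + (0*(-4) + 1/(-4))) = 0*(-70 + (0 - ¼)) = 0*(-70 - ¼) = 0*(-281/4) = 0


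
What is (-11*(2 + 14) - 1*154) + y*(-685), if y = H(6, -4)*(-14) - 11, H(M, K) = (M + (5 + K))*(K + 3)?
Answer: -59925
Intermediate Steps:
H(M, K) = (3 + K)*(5 + K + M) (H(M, K) = (5 + K + M)*(3 + K) = (3 + K)*(5 + K + M))
y = 87 (y = (15 + (-4)² + 3*6 + 8*(-4) - 4*6)*(-14) - 11 = (15 + 16 + 18 - 32 - 24)*(-14) - 11 = -7*(-14) - 11 = 98 - 11 = 87)
(-11*(2 + 14) - 1*154) + y*(-685) = (-11*(2 + 14) - 1*154) + 87*(-685) = (-11*16 - 154) - 59595 = (-176 - 154) - 59595 = -330 - 59595 = -59925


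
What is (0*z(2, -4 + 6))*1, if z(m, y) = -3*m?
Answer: 0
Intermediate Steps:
(0*z(2, -4 + 6))*1 = (0*(-3*2))*1 = (0*(-6))*1 = 0*1 = 0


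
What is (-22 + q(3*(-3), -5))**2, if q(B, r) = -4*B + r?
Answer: 81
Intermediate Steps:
q(B, r) = r - 4*B
(-22 + q(3*(-3), -5))**2 = (-22 + (-5 - 12*(-3)))**2 = (-22 + (-5 - 4*(-9)))**2 = (-22 + (-5 + 36))**2 = (-22 + 31)**2 = 9**2 = 81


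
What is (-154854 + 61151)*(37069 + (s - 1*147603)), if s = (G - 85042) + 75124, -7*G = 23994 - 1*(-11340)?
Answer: 82317898094/7 ≈ 1.1760e+10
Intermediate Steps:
G = -35334/7 (G = -(23994 - 1*(-11340))/7 = -(23994 + 11340)/7 = -1/7*35334 = -35334/7 ≈ -5047.7)
s = -104760/7 (s = (-35334/7 - 85042) + 75124 = -630628/7 + 75124 = -104760/7 ≈ -14966.)
(-154854 + 61151)*(37069 + (s - 1*147603)) = (-154854 + 61151)*(37069 + (-104760/7 - 1*147603)) = -93703*(37069 + (-104760/7 - 147603)) = -93703*(37069 - 1137981/7) = -93703*(-878498/7) = 82317898094/7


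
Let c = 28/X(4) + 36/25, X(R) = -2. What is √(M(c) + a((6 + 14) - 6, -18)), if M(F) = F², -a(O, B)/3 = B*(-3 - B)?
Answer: √604846/25 ≈ 31.109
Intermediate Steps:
a(O, B) = -3*B*(-3 - B)
c = -314/25 (c = 28/(-2) + 36/25 = 28*(-½) + 36*(1/25) = -14 + 36/25 = -314/25 ≈ -12.560)
√(M(c) + a((6 + 14) - 6, -18)) = √((-314/25)² + 3*(-18)*(3 - 18)) = √(98596/625 + 3*(-18)*(-15)) = √(98596/625 + 810) = √(604846/625) = √604846/25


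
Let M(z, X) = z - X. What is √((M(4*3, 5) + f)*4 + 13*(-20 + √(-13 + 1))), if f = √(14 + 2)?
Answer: √(-216 + 26*I*√3) ≈ 1.5239 + 14.776*I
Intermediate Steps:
f = 4 (f = √16 = 4)
√((M(4*3, 5) + f)*4 + 13*(-20 + √(-13 + 1))) = √(((4*3 - 1*5) + 4)*4 + 13*(-20 + √(-13 + 1))) = √(((12 - 5) + 4)*4 + 13*(-20 + √(-12))) = √((7 + 4)*4 + 13*(-20 + 2*I*√3)) = √(11*4 + (-260 + 26*I*√3)) = √(44 + (-260 + 26*I*√3)) = √(-216 + 26*I*√3)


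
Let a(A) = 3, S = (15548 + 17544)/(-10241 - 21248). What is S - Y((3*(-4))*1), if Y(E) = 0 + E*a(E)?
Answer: 1100512/31489 ≈ 34.949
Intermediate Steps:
S = -33092/31489 (S = 33092/(-31489) = 33092*(-1/31489) = -33092/31489 ≈ -1.0509)
Y(E) = 3*E (Y(E) = 0 + E*3 = 0 + 3*E = 3*E)
S - Y((3*(-4))*1) = -33092/31489 - 3*(3*(-4))*1 = -33092/31489 - 3*(-12*1) = -33092/31489 - 3*(-12) = -33092/31489 - 1*(-36) = -33092/31489 + 36 = 1100512/31489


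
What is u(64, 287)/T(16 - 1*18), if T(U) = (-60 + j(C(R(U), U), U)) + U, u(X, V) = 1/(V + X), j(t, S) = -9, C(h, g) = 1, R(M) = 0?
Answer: -1/24921 ≈ -4.0127e-5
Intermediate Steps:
T(U) = -69 + U (T(U) = (-60 - 9) + U = -69 + U)
u(64, 287)/T(16 - 1*18) = 1/((287 + 64)*(-69 + (16 - 1*18))) = 1/(351*(-69 + (16 - 18))) = 1/(351*(-69 - 2)) = (1/351)/(-71) = (1/351)*(-1/71) = -1/24921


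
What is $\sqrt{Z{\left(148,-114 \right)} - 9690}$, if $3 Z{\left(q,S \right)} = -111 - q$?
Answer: $\frac{i \sqrt{87987}}{3} \approx 98.875 i$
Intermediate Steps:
$Z{\left(q,S \right)} = -37 - \frac{q}{3}$ ($Z{\left(q,S \right)} = \frac{-111 - q}{3} = -37 - \frac{q}{3}$)
$\sqrt{Z{\left(148,-114 \right)} - 9690} = \sqrt{\left(-37 - \frac{148}{3}\right) - 9690} = \sqrt{- \frac{259}{3} - 9690} = \sqrt{- \frac{29329}{3}} = \frac{i \sqrt{87987}}{3}$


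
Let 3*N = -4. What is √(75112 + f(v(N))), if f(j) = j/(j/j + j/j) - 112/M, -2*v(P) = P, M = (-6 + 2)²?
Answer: 2*√168987/3 ≈ 274.05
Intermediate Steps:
M = 16 (M = (-4)² = 16)
N = -4/3 (N = (⅓)*(-4) = -4/3 ≈ -1.3333)
v(P) = -P/2
f(j) = -7 + j/2 (f(j) = j/(j/j + j/j) - 112/16 = j/(1 + 1) - 112*1/16 = j/2 - 7 = -7 + j/2)
√(75112 + f(v(N))) = √(75112 + (-7 + (-½*(-4/3))/2)) = √(75112 + (-7 + (½)*(⅔))) = √(75112 + (-7 + ⅓)) = √(75112 - 20/3) = √(225316/3) = 2*√168987/3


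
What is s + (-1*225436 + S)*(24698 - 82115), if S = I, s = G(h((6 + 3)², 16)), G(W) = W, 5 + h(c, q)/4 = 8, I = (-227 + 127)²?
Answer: 12369688824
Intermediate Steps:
I = 10000 (I = (-100)² = 10000)
h(c, q) = 12 (h(c, q) = -20 + 4*8 = -20 + 32 = 12)
s = 12
S = 10000
s + (-1*225436 + S)*(24698 - 82115) = 12 + (-1*225436 + 10000)*(24698 - 82115) = 12 + (-225436 + 10000)*(-57417) = 12 - 215436*(-57417) = 12 + 12369688812 = 12369688824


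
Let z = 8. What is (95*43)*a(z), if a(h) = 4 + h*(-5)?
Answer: -147060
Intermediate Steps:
a(h) = 4 - 5*h
(95*43)*a(z) = (95*43)*(4 - 5*8) = 4085*(4 - 40) = 4085*(-36) = -147060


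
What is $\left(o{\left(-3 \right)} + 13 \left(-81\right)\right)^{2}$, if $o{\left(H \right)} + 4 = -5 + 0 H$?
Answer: $1127844$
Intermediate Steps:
$o{\left(H \right)} = -9$ ($o{\left(H \right)} = -4 - \left(5 + 0 H\right) = -4 + \left(-5 + 0\right) = -4 - 5 = -9$)
$\left(o{\left(-3 \right)} + 13 \left(-81\right)\right)^{2} = \left(-9 + 13 \left(-81\right)\right)^{2} = \left(-9 - 1053\right)^{2} = \left(-1062\right)^{2} = 1127844$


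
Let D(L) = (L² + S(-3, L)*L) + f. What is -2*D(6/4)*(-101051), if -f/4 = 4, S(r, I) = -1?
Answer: -6164111/2 ≈ -3.0821e+6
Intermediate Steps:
f = -16 (f = -4*4 = -16)
D(L) = -16 + L² - L (D(L) = (L² - L) - 16 = -16 + L² - L)
-2*D(6/4)*(-101051) = -2*(-16 + (6/4)² - 6/4)*(-101051) = -2*(-16 + (6*(¼))² - 6/4)*(-101051) = -2*(-16 + (3/2)² - 1*3/2)*(-101051) = -2*(-16 + 9/4 - 3/2)*(-101051) = -2*(-61/4)*(-101051) = (61/2)*(-101051) = -6164111/2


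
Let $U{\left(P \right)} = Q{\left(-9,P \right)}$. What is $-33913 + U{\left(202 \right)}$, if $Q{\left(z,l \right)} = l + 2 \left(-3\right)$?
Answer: $-33717$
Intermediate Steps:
$Q{\left(z,l \right)} = -6 + l$ ($Q{\left(z,l \right)} = l - 6 = -6 + l$)
$U{\left(P \right)} = -6 + P$
$-33913 + U{\left(202 \right)} = -33913 + \left(-6 + 202\right) = -33913 + 196 = -33717$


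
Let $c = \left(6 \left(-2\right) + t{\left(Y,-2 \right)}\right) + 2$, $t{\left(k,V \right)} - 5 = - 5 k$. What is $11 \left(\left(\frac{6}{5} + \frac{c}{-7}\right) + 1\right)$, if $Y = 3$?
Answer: $\frac{1947}{35} \approx 55.629$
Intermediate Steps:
$t{\left(k,V \right)} = 5 - 5 k$
$c = -20$ ($c = \left(6 \left(-2\right) + \left(5 - 15\right)\right) + 2 = \left(-12 + \left(5 - 15\right)\right) + 2 = \left(-12 - 10\right) + 2 = -22 + 2 = -20$)
$11 \left(\left(\frac{6}{5} + \frac{c}{-7}\right) + 1\right) = 11 \left(\left(\frac{6}{5} - \frac{20}{-7}\right) + 1\right) = 11 \left(\left(6 \cdot \frac{1}{5} - - \frac{20}{7}\right) + 1\right) = 11 \left(\left(\frac{6}{5} + \frac{20}{7}\right) + 1\right) = 11 \left(\frac{142}{35} + 1\right) = 11 \cdot \frac{177}{35} = \frac{1947}{35}$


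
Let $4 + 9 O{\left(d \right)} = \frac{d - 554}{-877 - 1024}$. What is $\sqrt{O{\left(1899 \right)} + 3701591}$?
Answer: $\frac{\sqrt{120391302304470}}{5703} \approx 1924.0$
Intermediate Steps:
$O{\left(d \right)} = - \frac{2350}{5703} - \frac{d}{17109}$ ($O{\left(d \right)} = - \frac{4}{9} + \frac{\left(d - 554\right) \frac{1}{-877 - 1024}}{9} = - \frac{4}{9} + \frac{\left(-554 + d\right) \frac{1}{-1901}}{9} = - \frac{4}{9} + \frac{\left(-554 + d\right) \left(- \frac{1}{1901}\right)}{9} = - \frac{4}{9} + \frac{\frac{554}{1901} - \frac{d}{1901}}{9} = - \frac{4}{9} - \left(- \frac{554}{17109} + \frac{d}{17109}\right) = - \frac{2350}{5703} - \frac{d}{17109}$)
$\sqrt{O{\left(1899 \right)} + 3701591} = \sqrt{\left(- \frac{2350}{5703} - \frac{211}{1901}\right) + 3701591} = \sqrt{- \frac{2983}{5703} + 3701591} = \sqrt{\frac{21110170490}{5703}} = \frac{\sqrt{120391302304470}}{5703}$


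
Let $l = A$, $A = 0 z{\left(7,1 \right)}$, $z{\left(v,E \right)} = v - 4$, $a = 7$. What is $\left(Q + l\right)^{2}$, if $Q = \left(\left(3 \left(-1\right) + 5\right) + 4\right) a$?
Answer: $1764$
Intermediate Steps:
$Q = 42$ ($Q = \left(\left(3 \left(-1\right) + 5\right) + 4\right) 7 = \left(\left(-3 + 5\right) + 4\right) 7 = \left(2 + 4\right) 7 = 6 \cdot 7 = 42$)
$z{\left(v,E \right)} = -4 + v$
$A = 0$ ($A = 0 \left(-4 + 7\right) = 0 \cdot 3 = 0$)
$l = 0$
$\left(Q + l\right)^{2} = \left(42 + 0\right)^{2} = 42^{2} = 1764$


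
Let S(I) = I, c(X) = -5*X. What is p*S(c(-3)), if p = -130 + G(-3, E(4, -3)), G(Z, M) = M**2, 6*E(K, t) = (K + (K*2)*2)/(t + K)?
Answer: -5350/3 ≈ -1783.3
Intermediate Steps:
E(K, t) = 5*K/(6*(K + t)) (E(K, t) = ((K + (K*2)*2)/(t + K))/6 = ((K + (2*K)*2)/(K + t))/6 = ((K + 4*K)/(K + t))/6 = ((5*K)/(K + t))/6 = (5*K/(K + t))/6 = 5*K/(6*(K + t)))
p = -1070/9 (p = -130 + ((5/6)*4/(4 - 3))**2 = -130 + ((5/6)*4/1)**2 = -130 + ((5/6)*4*1)**2 = -130 + (10/3)**2 = -130 + 100/9 = -1070/9 ≈ -118.89)
p*S(c(-3)) = -(-5350)*(-3)/9 = -1070/9*15 = -5350/3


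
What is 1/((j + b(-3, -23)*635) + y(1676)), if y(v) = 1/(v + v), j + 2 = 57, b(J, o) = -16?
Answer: -3352/33871959 ≈ -9.8961e-5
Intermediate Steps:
j = 55 (j = -2 + 57 = 55)
y(v) = 1/(2*v)
1/((j + b(-3, -23)*635) + y(1676)) = 1/((55 - 16*635) + (½)/1676) = 1/((55 - 10160) + (½)*(1/1676)) = 1/(-10105 + 1/3352) = 1/(-33871959/3352) = -3352/33871959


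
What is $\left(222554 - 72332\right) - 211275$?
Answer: $-61053$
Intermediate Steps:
$\left(222554 - 72332\right) - 211275 = 150222 - 211275 = -61053$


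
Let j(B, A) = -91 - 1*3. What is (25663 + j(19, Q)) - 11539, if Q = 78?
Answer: 14030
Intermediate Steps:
j(B, A) = -94 (j(B, A) = -91 - 3 = -94)
(25663 + j(19, Q)) - 11539 = (25663 - 94) - 11539 = 25569 - 11539 = 14030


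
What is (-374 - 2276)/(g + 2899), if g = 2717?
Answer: -1325/2808 ≈ -0.47187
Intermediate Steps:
(-374 - 2276)/(g + 2899) = (-374 - 2276)/(2717 + 2899) = -2650/5616 = -2650*1/5616 = -1325/2808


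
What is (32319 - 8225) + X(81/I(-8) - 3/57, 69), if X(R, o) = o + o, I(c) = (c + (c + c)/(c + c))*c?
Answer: 24232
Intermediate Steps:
I(c) = c*(1 + c) (I(c) = (c + (2*c)/((2*c)))*c = (c + (2*c)*(1/(2*c)))*c = (c + 1)*c = (1 + c)*c = c*(1 + c))
X(R, o) = 2*o
(32319 - 8225) + X(81/I(-8) - 3/57, 69) = (32319 - 8225) + 2*69 = 24094 + 138 = 24232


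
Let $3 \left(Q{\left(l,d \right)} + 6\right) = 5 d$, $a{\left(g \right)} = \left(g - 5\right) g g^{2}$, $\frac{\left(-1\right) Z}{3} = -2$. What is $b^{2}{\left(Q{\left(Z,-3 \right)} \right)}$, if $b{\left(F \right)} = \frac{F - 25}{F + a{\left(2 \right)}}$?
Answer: $\frac{1296}{1225} \approx 1.058$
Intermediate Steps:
$Z = 6$ ($Z = \left(-3\right) \left(-2\right) = 6$)
$a{\left(g \right)} = g^{3} \left(-5 + g\right)$ ($a{\left(g \right)} = \left(-5 + g\right) g^{3} = g^{3} \left(-5 + g\right)$)
$Q{\left(l,d \right)} = -6 + \frac{5 d}{3}$
$b{\left(F \right)} = \frac{-25 + F}{-24 + F}$ ($b{\left(F \right)} = \frac{F - 25}{F + 2^{3} \left(-5 + 2\right)} = \frac{-25 + F}{F + 8 \left(-3\right)} = \frac{-25 + F}{F - 24} = \frac{-25 + F}{-24 + F}$)
$b^{2}{\left(Q{\left(Z,-3 \right)} \right)} = \left(\frac{-25 + \left(-6 + \frac{5}{3} \left(-3\right)\right)}{-24 + \left(-6 + \frac{5}{3} \left(-3\right)\right)}\right)^{2} = \left(\frac{-25 - 11}{-24 - 11}\right)^{2} = \left(\frac{1}{-35} \left(-36\right)\right)^{2} = \left(\left(- \frac{1}{35}\right) \left(-36\right)\right)^{2} = \left(\frac{36}{35}\right)^{2} = \frac{1296}{1225}$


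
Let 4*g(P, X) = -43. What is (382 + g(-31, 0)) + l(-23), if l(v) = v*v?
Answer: 3601/4 ≈ 900.25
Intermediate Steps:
l(v) = v**2
g(P, X) = -43/4 (g(P, X) = (1/4)*(-43) = -43/4)
(382 + g(-31, 0)) + l(-23) = (382 - 43/4) + (-23)**2 = 1485/4 + 529 = 3601/4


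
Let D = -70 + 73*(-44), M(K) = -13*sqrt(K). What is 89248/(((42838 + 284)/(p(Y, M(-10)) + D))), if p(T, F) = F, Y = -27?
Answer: -48818656/7187 - 580112*I*sqrt(10)/21561 ≈ -6792.6 - 85.083*I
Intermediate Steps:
D = -3282 (D = -70 - 3212 = -3282)
89248/(((42838 + 284)/(p(Y, M(-10)) + D))) = 89248/(((42838 + 284)/(-13*I*sqrt(10) - 3282))) = 89248/((43122/(-13*I*sqrt(10) - 3282))) = 89248/((43122/(-3282 - 13*I*sqrt(10)))) = 89248*(-547/7187 - 13*I*sqrt(10)/43122) = -48818656/7187 - 580112*I*sqrt(10)/21561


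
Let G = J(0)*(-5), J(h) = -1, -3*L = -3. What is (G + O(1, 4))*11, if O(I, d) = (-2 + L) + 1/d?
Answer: 187/4 ≈ 46.750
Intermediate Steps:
L = 1 (L = -⅓*(-3) = 1)
O(I, d) = -1 + 1/d (O(I, d) = (-2 + 1) + 1/d = -1 + 1/d)
G = 5 (G = -1*(-5) = 5)
(G + O(1, 4))*11 = (5 + (1 - 1*4)/4)*11 = (5 + (1 - 4)/4)*11 = (5 + (¼)*(-3))*11 = (5 - ¾)*11 = (17/4)*11 = 187/4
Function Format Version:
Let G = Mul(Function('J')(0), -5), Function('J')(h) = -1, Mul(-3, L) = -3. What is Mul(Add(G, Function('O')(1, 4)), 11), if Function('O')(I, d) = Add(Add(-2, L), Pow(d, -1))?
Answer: Rational(187, 4) ≈ 46.750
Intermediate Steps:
L = 1 (L = Mul(Rational(-1, 3), -3) = 1)
Function('O')(I, d) = Add(-1, Pow(d, -1)) (Function('O')(I, d) = Add(Add(-2, 1), Pow(d, -1)) = Add(-1, Pow(d, -1)))
G = 5 (G = Mul(-1, -5) = 5)
Mul(Add(G, Function('O')(1, 4)), 11) = Mul(Add(5, Mul(Pow(4, -1), Add(1, Mul(-1, 4)))), 11) = Mul(Add(5, Mul(Rational(1, 4), Add(1, -4))), 11) = Mul(Add(5, Mul(Rational(1, 4), -3)), 11) = Mul(Add(5, Rational(-3, 4)), 11) = Mul(Rational(17, 4), 11) = Rational(187, 4)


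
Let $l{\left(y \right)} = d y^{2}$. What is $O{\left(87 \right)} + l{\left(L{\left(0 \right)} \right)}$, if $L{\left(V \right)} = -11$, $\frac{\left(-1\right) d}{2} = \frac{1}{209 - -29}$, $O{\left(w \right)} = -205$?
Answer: $- \frac{24516}{119} \approx -206.02$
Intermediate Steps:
$d = - \frac{1}{119}$ ($d = - \frac{2}{209 - -29} = - \frac{2}{209 + \left(-39 + 68\right)} = - \frac{2}{209 + 29} = - \frac{2}{238} = \left(-2\right) \frac{1}{238} = - \frac{1}{119} \approx -0.0084034$)
$l{\left(y \right)} = - \frac{y^{2}}{119}$
$O{\left(87 \right)} + l{\left(L{\left(0 \right)} \right)} = -205 - \frac{\left(-11\right)^{2}}{119} = -205 - \frac{121}{119} = - \frac{24516}{119}$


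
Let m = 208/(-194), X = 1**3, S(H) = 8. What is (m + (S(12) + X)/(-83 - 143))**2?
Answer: 594238129/480574084 ≈ 1.2365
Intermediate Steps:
X = 1
m = -104/97 (m = 208*(-1/194) = -104/97 ≈ -1.0722)
(m + (S(12) + X)/(-83 - 143))**2 = (-104/97 + (8 + 1)/(-83 - 143))**2 = (-104/97 + 9/(-226))**2 = (-104/97 + 9*(-1/226))**2 = (-104/97 - 9/226)**2 = (-24377/21922)**2 = 594238129/480574084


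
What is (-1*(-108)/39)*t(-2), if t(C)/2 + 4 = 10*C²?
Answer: 2592/13 ≈ 199.38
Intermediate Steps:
t(C) = -8 + 20*C² (t(C) = -8 + 2*(10*C²) = -8 + 20*C²)
(-1*(-108)/39)*t(-2) = (-1*(-108)/39)*(-8 + 20*(-2)²) = (108*(1/39))*(-8 + 20*4) = 36*(-8 + 80)/13 = (36/13)*72 = 2592/13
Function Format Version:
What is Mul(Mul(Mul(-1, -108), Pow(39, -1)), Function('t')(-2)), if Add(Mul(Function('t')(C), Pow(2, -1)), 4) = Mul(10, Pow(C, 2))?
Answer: Rational(2592, 13) ≈ 199.38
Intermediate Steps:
Function('t')(C) = Add(-8, Mul(20, Pow(C, 2))) (Function('t')(C) = Add(-8, Mul(2, Mul(10, Pow(C, 2)))) = Add(-8, Mul(20, Pow(C, 2))))
Mul(Mul(Mul(-1, -108), Pow(39, -1)), Function('t')(-2)) = Mul(Mul(Mul(-1, -108), Pow(39, -1)), Add(-8, Mul(20, Pow(-2, 2)))) = Mul(Mul(108, Rational(1, 39)), Add(-8, Mul(20, 4))) = Mul(Rational(36, 13), Add(-8, 80)) = Mul(Rational(36, 13), 72) = Rational(2592, 13)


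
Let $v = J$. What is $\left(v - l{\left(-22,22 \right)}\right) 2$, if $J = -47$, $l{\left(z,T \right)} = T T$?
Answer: $-1062$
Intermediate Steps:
$l{\left(z,T \right)} = T^{2}$
$v = -47$
$\left(v - l{\left(-22,22 \right)}\right) 2 = \left(-47 - 22^{2}\right) 2 = \left(-47 - 484\right) 2 = \left(-531\right) 2 = -1062$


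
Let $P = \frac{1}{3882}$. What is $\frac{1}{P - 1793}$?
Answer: $- \frac{3882}{6960425} \approx -0.00055772$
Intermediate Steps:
$P = \frac{1}{3882} \approx 0.0002576$
$\frac{1}{P - 1793} = \frac{1}{\frac{1}{3882} - 1793} = \frac{1}{- \frac{6960425}{3882}} = - \frac{3882}{6960425}$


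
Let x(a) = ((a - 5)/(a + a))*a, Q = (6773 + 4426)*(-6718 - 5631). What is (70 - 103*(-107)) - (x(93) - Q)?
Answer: -138285404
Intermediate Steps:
Q = -138296451 (Q = 11199*(-12349) = -138296451)
x(a) = -5/2 + a/2 (x(a) = ((-5 + a)/((2*a)))*a = ((-5 + a)*(1/(2*a)))*a = ((-5 + a)/(2*a))*a = -5/2 + a/2)
(70 - 103*(-107)) - (x(93) - Q) = (70 - 103*(-107)) - ((-5/2 + (1/2)*93) - 1*(-138296451)) = (70 + 11021) - ((-5/2 + 93/2) + 138296451) = 11091 - (44 + 138296451) = 11091 - 1*138296495 = 11091 - 138296495 = -138285404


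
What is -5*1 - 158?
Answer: -163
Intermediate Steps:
-5*1 - 158 = -5 - 158 = -163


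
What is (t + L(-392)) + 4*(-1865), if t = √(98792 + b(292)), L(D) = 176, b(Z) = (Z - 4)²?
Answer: -7284 + 2*√45434 ≈ -6857.7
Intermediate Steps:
b(Z) = (-4 + Z)²
t = 2*√45434 (t = √(98792 + (-4 + 292)²) = √(98792 + 288²) = √(98792 + 82944) = √181736 = 2*√45434 ≈ 426.31)
(t + L(-392)) + 4*(-1865) = (2*√45434 + 176) + 4*(-1865) = (176 + 2*√45434) - 7460 = -7284 + 2*√45434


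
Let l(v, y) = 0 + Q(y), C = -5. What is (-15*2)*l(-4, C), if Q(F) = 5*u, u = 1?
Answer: -150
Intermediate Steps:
Q(F) = 5 (Q(F) = 5*1 = 5)
l(v, y) = 5 (l(v, y) = 0 + 5 = 5)
(-15*2)*l(-4, C) = -15*2*5 = -30*5 = -150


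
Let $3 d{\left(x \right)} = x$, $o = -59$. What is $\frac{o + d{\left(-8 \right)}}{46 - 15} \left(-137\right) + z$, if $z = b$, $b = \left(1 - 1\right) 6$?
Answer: $\frac{25345}{93} \approx 272.53$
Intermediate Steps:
$d{\left(x \right)} = \frac{x}{3}$
$b = 0$ ($b = 0 \cdot 6 = 0$)
$z = 0$
$\frac{o + d{\left(-8 \right)}}{46 - 15} \left(-137\right) + z = \frac{-59 + \frac{1}{3} \left(-8\right)}{46 - 15} \left(-137\right) + 0 = \frac{-59 - \frac{8}{3}}{31} \left(-137\right) + 0 = \left(- \frac{185}{3}\right) \frac{1}{31} \left(-137\right) + 0 = \left(- \frac{185}{93}\right) \left(-137\right) + 0 = \frac{25345}{93} + 0 = \frac{25345}{93}$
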